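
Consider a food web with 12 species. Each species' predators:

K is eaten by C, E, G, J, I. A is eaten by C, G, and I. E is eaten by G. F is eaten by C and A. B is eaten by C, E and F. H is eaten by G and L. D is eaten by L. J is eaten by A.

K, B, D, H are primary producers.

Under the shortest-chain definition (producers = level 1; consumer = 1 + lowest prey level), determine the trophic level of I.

K is a producer → level 1.
I eats K → level 2.

Trophic level 2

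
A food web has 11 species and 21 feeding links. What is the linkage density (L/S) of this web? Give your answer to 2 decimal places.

There are L = 21 links among S = 11 species.
L/S = 21/11 = 1.9091 ≈ 1.91.

L/S = 1.91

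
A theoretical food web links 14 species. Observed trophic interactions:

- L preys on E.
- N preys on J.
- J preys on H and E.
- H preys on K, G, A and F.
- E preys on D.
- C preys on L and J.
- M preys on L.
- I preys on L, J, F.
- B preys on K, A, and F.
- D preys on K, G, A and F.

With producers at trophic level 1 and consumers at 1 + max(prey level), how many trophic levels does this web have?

Producers (level 1): F, A, G, K.
F → D → E → J → I gives I level 5.
No species has a prey at level 5, so no species reaches level 6.

5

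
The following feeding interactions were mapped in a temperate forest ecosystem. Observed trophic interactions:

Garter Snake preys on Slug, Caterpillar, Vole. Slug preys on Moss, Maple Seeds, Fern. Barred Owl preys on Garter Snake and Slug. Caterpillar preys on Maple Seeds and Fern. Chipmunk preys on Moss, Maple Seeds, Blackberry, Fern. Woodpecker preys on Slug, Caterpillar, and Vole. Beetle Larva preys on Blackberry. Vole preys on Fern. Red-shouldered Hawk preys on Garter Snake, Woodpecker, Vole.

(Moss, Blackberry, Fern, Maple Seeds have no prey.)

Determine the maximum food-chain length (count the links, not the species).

3 links

One longest chain: Moss → Slug → Garter Snake → Barred Owl.
It has 4 species and 3 links.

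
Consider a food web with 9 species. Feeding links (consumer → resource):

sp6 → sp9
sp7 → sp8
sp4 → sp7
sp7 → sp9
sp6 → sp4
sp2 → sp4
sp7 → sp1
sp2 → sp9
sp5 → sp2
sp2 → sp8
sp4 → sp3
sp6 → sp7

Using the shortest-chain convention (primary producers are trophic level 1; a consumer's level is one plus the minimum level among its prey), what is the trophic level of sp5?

Trophic level 3

sp8 is a producer → level 1.
sp2 eats sp8 → level 2.
sp5 eats sp2 → level 3.
No prey of sp5 is below level 2, so 3 is the minimum.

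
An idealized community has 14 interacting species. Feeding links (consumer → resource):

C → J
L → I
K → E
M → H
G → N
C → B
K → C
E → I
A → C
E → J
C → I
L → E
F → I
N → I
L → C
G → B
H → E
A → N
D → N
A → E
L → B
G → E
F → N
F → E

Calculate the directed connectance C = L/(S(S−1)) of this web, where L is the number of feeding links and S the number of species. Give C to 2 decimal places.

C = 0.13

The web has S = 14 species and L = 24 feeding links.
C = L / (S(S−1)) = 24 / 182 = 0.1319 ≈ 0.13.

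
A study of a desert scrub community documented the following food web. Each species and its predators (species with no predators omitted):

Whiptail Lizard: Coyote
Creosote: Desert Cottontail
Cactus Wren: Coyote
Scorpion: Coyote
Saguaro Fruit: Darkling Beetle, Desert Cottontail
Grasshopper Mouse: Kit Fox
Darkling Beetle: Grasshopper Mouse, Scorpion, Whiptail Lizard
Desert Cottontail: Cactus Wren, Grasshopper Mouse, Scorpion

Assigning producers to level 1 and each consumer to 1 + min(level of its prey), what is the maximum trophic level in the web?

Producers (level 1): Creosote, Saguaro Fruit.
Following each consumer down to its lowest-level prey: Creosote → Desert Cottontail → Cactus Wren → Coyote (levels 1 through 4).
All prey of Coyote (Cactus Wren 3, Scorpion 3, Whiptail Lizard 3) are at level 3 or above, so Coyote is at level 1 + 3 = 4.
Every consumer has at least one prey at level 3 or below, so none exceeds level 4.

4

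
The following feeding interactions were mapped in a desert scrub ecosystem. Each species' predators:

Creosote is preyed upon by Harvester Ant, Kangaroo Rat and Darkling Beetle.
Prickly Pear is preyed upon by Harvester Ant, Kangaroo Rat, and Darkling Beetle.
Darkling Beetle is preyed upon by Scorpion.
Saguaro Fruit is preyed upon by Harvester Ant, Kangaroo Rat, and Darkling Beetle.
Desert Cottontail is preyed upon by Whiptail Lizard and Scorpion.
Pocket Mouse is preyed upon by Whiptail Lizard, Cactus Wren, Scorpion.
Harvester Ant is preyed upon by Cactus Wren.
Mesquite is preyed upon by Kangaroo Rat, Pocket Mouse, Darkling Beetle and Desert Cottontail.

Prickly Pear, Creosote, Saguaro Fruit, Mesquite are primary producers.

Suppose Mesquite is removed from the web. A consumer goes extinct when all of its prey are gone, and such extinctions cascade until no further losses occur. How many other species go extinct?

3

Remove Mesquite.
Round 1: Desert Cottontail (all prey gone), Pocket Mouse (all prey gone) → extinct.
Round 2: Whiptail Lizard (all prey gone) → extinct.
No further losses. Total secondary extinctions: 3.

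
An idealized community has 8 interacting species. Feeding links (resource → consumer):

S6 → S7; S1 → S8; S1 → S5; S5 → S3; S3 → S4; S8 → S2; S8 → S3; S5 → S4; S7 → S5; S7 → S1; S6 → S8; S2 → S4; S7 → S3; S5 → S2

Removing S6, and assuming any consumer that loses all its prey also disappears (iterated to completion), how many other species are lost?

Remove S6.
Round 1: S7 (all prey gone) → extinct.
Round 2: S1 (all prey gone) → extinct.
Round 3: S8 (all prey gone), S5 (all prey gone) → extinct.
Round 4: S3 (all prey gone), S2 (all prey gone) → extinct.
Round 5: S4 (all prey gone) → extinct.
No further losses. Total secondary extinctions: 7.

7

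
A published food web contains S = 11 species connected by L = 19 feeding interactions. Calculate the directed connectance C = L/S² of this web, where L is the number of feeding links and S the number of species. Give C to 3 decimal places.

The web has S = 11 species and L = 19 feeding links.
C = L / S² = 19 / 121 = 0.1570 ≈ 0.157.

C = 0.157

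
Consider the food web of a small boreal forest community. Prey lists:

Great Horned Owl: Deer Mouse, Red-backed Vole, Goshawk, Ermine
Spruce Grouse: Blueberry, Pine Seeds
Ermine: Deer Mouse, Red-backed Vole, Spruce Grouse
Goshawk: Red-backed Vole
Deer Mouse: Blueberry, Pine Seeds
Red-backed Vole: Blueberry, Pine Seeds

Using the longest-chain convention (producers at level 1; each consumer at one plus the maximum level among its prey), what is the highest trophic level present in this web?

4

Producers (level 1): Blueberry, Pine Seeds.
Blueberry → Red-backed Vole → Goshawk → Great Horned Owl gives Great Horned Owl level 4.
No species has a prey at level 4, so no species reaches level 5.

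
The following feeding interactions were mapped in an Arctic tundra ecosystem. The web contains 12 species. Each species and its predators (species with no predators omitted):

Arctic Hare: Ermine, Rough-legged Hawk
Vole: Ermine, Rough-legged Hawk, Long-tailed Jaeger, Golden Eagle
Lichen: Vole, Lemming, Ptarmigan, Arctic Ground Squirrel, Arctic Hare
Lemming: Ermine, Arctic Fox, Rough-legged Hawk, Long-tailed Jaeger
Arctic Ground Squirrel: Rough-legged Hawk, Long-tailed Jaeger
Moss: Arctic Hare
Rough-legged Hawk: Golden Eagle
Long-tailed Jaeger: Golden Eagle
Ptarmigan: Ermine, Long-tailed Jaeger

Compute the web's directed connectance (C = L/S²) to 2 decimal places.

C = 0.15

The web has S = 12 species and L = 22 feeding links.
C = L / S² = 22 / 144 = 0.1528 ≈ 0.15.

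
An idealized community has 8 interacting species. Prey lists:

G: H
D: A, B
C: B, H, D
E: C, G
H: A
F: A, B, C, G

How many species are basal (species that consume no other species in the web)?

2

Basal species (no prey listed): A, B.
Count: 2.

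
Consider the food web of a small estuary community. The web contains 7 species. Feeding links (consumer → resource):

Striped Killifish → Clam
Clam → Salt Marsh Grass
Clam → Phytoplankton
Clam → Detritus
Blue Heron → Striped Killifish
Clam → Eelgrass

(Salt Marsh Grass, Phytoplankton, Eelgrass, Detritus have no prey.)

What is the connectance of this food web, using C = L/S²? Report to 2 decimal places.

C = 0.12

The web has S = 7 species and L = 6 feeding links.
C = L / S² = 6 / 49 = 0.1224 ≈ 0.12.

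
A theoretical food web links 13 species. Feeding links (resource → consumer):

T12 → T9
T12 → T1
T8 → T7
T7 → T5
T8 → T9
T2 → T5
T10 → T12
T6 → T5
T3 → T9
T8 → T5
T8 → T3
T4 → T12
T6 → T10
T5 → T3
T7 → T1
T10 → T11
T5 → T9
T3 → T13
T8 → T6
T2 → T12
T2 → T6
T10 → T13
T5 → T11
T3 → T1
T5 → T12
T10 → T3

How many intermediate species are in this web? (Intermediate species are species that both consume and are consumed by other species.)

6

Intermediate species (has both prey and predators): T7, T6, T5, T10, T3, T12.
Count: 6.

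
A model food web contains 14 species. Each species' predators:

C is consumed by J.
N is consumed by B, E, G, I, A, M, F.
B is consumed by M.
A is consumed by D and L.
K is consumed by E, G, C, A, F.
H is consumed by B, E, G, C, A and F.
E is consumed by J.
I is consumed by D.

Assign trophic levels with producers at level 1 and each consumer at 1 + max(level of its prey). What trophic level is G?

Trophic level 2

K is a producer → level 1.
G eats K (level 1); other prey at levels: H 1, N 1 → level 2.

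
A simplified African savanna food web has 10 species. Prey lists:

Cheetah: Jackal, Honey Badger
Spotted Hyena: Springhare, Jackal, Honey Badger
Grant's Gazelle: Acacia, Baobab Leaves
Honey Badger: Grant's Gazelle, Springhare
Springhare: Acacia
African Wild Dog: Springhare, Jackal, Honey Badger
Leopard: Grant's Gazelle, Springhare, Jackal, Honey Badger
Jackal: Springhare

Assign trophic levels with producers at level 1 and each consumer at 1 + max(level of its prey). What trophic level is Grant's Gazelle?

Trophic level 2

Acacia is a producer → level 1.
Grant's Gazelle eats Acacia (level 1); other prey at levels: Baobab Leaves 1 → level 2.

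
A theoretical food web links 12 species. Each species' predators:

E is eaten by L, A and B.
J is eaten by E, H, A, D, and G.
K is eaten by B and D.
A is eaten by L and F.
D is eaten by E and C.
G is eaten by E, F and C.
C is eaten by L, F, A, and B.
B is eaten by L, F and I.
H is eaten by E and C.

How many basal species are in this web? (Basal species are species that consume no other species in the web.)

Basal species (no prey listed): J, K.
Count: 2.

2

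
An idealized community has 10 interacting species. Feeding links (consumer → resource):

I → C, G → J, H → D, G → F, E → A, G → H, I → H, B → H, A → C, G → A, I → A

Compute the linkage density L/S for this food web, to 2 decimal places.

There are L = 11 links among S = 10 species.
L/S = 11/10 = 1.1000 ≈ 1.10.

L/S = 1.10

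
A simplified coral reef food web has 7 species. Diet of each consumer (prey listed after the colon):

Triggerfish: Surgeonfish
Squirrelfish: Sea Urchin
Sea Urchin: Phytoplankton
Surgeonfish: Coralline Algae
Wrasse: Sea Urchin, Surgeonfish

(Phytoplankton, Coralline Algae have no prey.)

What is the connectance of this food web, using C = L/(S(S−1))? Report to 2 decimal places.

The web has S = 7 species and L = 6 feeding links.
C = L / (S(S−1)) = 6 / 42 = 0.1429 ≈ 0.14.

C = 0.14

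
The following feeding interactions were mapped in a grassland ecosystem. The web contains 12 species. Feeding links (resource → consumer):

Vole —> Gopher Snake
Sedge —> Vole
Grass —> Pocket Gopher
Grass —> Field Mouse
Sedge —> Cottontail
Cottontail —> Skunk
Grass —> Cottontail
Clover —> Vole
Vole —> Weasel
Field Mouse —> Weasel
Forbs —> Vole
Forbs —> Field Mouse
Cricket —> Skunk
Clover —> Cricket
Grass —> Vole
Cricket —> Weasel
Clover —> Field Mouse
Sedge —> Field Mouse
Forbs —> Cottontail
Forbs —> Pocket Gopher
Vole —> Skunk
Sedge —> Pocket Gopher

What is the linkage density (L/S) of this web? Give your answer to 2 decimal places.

There are L = 22 links among S = 12 species.
L/S = 22/12 = 1.8333 ≈ 1.83.

L/S = 1.83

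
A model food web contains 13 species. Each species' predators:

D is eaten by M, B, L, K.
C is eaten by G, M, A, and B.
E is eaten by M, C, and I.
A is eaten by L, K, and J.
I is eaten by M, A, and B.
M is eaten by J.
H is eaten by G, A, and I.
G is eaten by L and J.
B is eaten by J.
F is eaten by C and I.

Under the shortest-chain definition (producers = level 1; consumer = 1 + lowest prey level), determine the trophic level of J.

E is a producer → level 1.
M eats E → level 2.
J eats M → level 3.
No prey of J is below level 2, so 3 is the minimum.

Trophic level 3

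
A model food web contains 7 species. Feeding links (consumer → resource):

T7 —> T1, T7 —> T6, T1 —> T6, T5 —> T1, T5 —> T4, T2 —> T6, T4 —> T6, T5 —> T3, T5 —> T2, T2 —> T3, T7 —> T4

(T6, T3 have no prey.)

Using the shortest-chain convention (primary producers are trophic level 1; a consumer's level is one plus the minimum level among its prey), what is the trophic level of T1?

Trophic level 2

T6 is a producer → level 1.
T1 eats T6 → level 2.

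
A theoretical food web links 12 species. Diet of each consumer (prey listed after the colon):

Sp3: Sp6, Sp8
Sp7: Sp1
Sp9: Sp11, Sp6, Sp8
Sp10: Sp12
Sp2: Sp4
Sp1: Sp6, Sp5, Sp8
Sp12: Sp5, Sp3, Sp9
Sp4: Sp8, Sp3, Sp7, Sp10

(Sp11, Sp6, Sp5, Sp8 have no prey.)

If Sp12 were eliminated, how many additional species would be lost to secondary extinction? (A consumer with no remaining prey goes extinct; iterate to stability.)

Remove Sp12.
Round 1: Sp10 (all prey gone) → extinct.
No further losses. Total secondary extinctions: 1.

1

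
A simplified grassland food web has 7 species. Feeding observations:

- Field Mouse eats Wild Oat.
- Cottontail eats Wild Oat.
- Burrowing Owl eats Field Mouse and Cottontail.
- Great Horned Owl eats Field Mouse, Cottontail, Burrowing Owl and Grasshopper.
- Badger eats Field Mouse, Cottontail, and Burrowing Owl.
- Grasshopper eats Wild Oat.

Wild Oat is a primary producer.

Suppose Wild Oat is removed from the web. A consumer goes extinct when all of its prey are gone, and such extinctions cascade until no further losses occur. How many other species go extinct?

6

Remove Wild Oat.
Round 1: Field Mouse (all prey gone), Cottontail (all prey gone), Grasshopper (all prey gone) → extinct.
Round 2: Burrowing Owl (all prey gone) → extinct.
Round 3: Great Horned Owl (all prey gone), Badger (all prey gone) → extinct.
No further losses. Total secondary extinctions: 6.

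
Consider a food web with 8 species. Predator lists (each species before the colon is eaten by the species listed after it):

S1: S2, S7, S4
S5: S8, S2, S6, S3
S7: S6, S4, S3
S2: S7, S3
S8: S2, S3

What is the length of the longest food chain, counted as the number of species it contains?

One longest chain: S5 → S8 → S2 → S7 → S6.
It has 5 species and 4 links.

5 species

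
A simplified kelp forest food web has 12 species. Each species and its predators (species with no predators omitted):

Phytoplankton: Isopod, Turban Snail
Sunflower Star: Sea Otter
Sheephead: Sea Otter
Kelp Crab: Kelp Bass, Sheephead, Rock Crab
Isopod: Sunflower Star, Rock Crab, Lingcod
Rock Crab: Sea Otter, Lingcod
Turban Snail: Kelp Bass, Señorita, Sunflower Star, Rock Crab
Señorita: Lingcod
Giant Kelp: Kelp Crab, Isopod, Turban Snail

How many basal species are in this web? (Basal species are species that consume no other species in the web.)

Basal species (no prey listed): Giant Kelp, Phytoplankton.
Count: 2.

2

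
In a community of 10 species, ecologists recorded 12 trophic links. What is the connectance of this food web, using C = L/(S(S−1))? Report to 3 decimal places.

C = 0.133

The web has S = 10 species and L = 12 feeding links.
C = L / (S(S−1)) = 12 / 90 = 0.1333 ≈ 0.133.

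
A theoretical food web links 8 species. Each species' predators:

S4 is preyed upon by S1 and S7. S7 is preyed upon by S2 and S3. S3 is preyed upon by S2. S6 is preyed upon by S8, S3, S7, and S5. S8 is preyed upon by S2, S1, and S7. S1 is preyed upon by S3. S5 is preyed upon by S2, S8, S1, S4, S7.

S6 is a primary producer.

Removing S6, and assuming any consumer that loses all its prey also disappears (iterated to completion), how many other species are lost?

Remove S6.
Round 1: S5 (all prey gone) → extinct.
Round 2: S4 (all prey gone), S8 (all prey gone) → extinct.
Round 3: S1 (all prey gone), S7 (all prey gone) → extinct.
Round 4: S3 (all prey gone) → extinct.
Round 5: S2 (all prey gone) → extinct.
No further losses. Total secondary extinctions: 7.

7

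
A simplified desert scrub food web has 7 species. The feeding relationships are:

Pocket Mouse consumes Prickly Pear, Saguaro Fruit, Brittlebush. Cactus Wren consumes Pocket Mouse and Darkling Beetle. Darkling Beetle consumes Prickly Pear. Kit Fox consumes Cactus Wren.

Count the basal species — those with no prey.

Basal species (no prey listed): Saguaro Fruit, Brittlebush, Prickly Pear.
Count: 3.

3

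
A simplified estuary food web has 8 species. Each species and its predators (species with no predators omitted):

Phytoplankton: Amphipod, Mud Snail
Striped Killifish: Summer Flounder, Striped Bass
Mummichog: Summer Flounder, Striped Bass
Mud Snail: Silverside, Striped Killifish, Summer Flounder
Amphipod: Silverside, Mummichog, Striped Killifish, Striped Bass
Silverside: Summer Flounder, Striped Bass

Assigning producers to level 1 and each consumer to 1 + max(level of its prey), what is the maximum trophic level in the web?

4

Producers (level 1): Phytoplankton.
Phytoplankton → Amphipod → Silverside → Summer Flounder gives Summer Flounder level 4.
No species has a prey at level 4, so no species reaches level 5.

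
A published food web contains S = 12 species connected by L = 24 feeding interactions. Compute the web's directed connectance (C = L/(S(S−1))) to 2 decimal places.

The web has S = 12 species and L = 24 feeding links.
C = L / (S(S−1)) = 24 / 132 = 0.1818 ≈ 0.18.

C = 0.18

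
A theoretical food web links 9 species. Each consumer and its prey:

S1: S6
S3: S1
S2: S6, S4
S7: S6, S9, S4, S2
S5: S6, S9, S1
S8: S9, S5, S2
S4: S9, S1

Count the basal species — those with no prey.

2

Basal species (no prey listed): S6, S9.
Count: 2.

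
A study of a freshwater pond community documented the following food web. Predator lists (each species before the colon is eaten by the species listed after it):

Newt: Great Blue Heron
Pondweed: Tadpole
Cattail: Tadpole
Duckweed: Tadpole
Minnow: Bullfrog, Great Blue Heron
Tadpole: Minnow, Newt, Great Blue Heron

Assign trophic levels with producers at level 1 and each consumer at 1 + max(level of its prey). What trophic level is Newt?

Trophic level 3

Pondweed is a producer → level 1.
Tadpole eats Pondweed (level 1); other prey at levels: Cattail 1, Duckweed 1 → level 2.
Newt eats Tadpole → level 3.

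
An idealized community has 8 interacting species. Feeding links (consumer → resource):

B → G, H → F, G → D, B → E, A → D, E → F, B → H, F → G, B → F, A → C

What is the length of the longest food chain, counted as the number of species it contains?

One longest chain: D → G → F → E → B.
It has 5 species and 4 links.

5 species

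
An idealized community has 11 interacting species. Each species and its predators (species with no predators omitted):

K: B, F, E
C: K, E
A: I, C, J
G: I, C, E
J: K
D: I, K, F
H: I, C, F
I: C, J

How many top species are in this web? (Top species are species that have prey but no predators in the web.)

Top species (has prey, but nothing eats it): B, F, E.
Count: 3.

3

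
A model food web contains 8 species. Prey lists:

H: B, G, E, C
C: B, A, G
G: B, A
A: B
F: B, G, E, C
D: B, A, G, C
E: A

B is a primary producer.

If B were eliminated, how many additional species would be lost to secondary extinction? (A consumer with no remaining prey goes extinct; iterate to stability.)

7

Remove B.
Round 1: A (all prey gone) → extinct.
Round 2: G (all prey gone), E (all prey gone) → extinct.
Round 3: C (all prey gone) → extinct.
Round 4: D (all prey gone), F (all prey gone), H (all prey gone) → extinct.
No further losses. Total secondary extinctions: 7.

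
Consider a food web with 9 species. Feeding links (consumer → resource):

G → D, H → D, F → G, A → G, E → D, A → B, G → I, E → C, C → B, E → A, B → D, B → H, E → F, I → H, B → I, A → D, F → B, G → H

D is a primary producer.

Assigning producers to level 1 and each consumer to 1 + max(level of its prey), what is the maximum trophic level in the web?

6

Producers (level 1): D.
D → H → I → G → A → E gives E level 6.
No species has a prey at level 6, so no species reaches level 7.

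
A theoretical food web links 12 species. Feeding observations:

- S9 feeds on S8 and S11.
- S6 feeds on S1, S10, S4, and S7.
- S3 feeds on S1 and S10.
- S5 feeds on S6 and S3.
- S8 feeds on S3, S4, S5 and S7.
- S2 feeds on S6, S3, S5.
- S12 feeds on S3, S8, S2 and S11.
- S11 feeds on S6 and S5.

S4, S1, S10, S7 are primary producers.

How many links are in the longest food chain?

4 links

One longest chain: S1 → S3 → S5 → S11 → S9.
It has 5 species and 4 links.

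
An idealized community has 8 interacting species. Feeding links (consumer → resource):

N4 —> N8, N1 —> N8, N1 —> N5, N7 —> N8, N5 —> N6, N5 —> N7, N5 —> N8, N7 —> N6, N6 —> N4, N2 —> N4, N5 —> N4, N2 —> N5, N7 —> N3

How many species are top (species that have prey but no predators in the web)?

Top species (has prey, but nothing eats it): N1, N2.
Count: 2.

2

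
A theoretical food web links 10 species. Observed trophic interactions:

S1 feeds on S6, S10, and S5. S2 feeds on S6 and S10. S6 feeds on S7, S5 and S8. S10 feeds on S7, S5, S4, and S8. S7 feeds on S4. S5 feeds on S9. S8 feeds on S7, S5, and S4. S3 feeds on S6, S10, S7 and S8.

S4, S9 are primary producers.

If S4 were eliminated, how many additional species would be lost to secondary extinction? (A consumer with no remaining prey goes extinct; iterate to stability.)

1

Remove S4.
Round 1: S7 (all prey gone) → extinct.
No further losses. Total secondary extinctions: 1.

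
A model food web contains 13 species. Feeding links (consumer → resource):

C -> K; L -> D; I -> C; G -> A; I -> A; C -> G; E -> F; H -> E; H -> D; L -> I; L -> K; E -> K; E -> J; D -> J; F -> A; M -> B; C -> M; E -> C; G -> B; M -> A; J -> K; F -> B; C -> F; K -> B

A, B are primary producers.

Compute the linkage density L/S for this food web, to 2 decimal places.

There are L = 24 links among S = 13 species.
L/S = 24/13 = 1.8462 ≈ 1.85.

L/S = 1.85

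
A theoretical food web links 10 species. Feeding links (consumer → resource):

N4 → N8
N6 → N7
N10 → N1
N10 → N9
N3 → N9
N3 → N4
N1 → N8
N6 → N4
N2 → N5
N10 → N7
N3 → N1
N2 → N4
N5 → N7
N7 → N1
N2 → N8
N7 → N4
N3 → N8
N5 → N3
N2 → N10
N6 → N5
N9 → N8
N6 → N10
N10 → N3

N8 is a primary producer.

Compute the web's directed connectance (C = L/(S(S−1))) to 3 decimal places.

The web has S = 10 species and L = 23 feeding links.
C = L / (S(S−1)) = 23 / 90 = 0.2556 ≈ 0.256.

C = 0.256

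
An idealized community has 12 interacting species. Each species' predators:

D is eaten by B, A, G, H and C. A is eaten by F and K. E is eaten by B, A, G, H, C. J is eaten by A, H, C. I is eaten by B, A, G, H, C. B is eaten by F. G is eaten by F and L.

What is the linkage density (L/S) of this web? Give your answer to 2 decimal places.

There are L = 23 links among S = 12 species.
L/S = 23/12 = 1.9167 ≈ 1.92.

L/S = 1.92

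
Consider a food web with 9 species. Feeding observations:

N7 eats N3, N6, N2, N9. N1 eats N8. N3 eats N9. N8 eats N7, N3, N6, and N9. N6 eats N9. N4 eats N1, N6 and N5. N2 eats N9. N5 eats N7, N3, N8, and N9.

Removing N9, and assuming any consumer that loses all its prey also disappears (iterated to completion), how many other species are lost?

8

Remove N9.
Round 1: N2 (all prey gone), N3 (all prey gone), N6 (all prey gone) → extinct.
Round 2: N7 (all prey gone) → extinct.
Round 3: N8 (all prey gone) → extinct.
Round 4: N1 (all prey gone), N5 (all prey gone) → extinct.
Round 5: N4 (all prey gone) → extinct.
No further losses. Total secondary extinctions: 8.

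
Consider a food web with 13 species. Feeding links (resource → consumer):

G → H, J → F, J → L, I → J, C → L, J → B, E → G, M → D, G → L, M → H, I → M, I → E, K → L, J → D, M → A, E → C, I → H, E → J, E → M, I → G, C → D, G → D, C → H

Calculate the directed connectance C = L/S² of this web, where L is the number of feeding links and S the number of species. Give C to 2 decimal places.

The web has S = 13 species and L = 23 feeding links.
C = L / S² = 23 / 169 = 0.1361 ≈ 0.14.

C = 0.14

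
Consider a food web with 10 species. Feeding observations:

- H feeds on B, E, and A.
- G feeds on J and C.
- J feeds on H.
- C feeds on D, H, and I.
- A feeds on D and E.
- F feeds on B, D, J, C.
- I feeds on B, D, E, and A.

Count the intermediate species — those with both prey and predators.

5

Intermediate species (has both prey and predators): A, H, I, C, J.
Count: 5.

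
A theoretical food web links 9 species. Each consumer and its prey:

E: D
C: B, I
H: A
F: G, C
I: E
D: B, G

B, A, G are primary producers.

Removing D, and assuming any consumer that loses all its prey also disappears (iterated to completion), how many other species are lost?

2

Remove D.
Round 1: E (all prey gone) → extinct.
Round 2: I (all prey gone) → extinct.
No further losses. Total secondary extinctions: 2.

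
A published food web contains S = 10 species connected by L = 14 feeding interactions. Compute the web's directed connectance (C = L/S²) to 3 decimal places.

C = 0.140

The web has S = 10 species and L = 14 feeding links.
C = L / S² = 14 / 100 = 0.1400 ≈ 0.140.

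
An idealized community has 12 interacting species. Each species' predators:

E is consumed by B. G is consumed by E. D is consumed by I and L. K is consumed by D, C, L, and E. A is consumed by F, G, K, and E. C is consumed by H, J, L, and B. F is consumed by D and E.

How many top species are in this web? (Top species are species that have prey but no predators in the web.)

Top species (has prey, but nothing eats it): L, H, I, B, J.
Count: 5.

5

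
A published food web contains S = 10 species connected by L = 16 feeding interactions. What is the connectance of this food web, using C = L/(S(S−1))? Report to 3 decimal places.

The web has S = 10 species and L = 16 feeding links.
C = L / (S(S−1)) = 16 / 90 = 0.1778 ≈ 0.178.

C = 0.178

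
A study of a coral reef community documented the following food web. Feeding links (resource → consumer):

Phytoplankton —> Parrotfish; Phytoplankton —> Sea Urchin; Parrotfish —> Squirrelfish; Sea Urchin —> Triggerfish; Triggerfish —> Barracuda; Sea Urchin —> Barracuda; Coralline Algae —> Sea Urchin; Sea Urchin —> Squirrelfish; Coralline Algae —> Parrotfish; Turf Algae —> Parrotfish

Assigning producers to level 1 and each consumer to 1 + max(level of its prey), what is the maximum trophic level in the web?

4

Producers (level 1): Turf Algae, Coralline Algae, Phytoplankton.
Coralline Algae → Sea Urchin → Triggerfish → Barracuda gives Barracuda level 4.
No species has a prey at level 4, so no species reaches level 5.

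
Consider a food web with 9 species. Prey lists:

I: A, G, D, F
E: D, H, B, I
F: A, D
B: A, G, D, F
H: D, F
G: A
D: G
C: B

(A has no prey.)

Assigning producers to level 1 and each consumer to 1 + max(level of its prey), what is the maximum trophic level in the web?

6

Producers (level 1): A.
A → G → D → F → H → E gives E level 6.
No species has a prey at level 6, so no species reaches level 7.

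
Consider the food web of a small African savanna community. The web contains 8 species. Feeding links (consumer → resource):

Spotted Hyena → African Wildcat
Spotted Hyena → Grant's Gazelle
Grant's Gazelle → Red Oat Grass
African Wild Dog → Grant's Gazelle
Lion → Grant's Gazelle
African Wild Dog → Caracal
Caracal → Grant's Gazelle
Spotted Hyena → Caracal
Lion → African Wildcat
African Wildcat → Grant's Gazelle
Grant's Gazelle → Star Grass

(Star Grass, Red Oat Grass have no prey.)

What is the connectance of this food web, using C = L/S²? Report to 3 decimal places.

The web has S = 8 species and L = 11 feeding links.
C = L / S² = 11 / 64 = 0.1719 ≈ 0.172.

C = 0.172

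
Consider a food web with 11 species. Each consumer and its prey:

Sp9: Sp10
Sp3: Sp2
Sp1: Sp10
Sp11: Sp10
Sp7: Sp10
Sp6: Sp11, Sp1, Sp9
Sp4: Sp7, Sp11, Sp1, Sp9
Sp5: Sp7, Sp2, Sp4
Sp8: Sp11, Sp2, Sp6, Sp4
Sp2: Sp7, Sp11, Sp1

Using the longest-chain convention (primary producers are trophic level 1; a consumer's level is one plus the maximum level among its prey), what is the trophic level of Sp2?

Trophic level 3

Sp10 is a producer → level 1.
Sp7 eats Sp10 → level 2.
Sp2 eats Sp7 (level 2); other prey at levels: Sp11 2, Sp1 2 → level 3.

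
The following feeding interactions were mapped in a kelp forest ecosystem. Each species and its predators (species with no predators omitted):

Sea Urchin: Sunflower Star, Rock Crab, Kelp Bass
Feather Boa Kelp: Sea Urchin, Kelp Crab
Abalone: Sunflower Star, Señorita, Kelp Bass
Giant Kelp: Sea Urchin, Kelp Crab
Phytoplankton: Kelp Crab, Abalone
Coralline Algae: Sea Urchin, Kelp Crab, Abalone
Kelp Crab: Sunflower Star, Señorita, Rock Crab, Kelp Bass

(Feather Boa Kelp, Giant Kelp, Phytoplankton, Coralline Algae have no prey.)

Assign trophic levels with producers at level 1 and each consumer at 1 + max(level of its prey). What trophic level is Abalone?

Phytoplankton is a producer → level 1.
Abalone eats Phytoplankton (level 1); other prey at levels: Coralline Algae 1 → level 2.

Trophic level 2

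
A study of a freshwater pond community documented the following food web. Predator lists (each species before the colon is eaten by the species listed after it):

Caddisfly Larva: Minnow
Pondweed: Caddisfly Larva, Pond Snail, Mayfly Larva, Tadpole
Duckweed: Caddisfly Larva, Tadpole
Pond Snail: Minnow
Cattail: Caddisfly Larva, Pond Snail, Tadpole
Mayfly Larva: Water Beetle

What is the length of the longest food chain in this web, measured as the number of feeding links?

One longest chain: Duckweed → Caddisfly Larva → Minnow.
It has 3 species and 2 links.

2 links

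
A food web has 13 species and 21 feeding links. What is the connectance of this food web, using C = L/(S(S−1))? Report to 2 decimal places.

C = 0.13

The web has S = 13 species and L = 21 feeding links.
C = L / (S(S−1)) = 21 / 156 = 0.1346 ≈ 0.13.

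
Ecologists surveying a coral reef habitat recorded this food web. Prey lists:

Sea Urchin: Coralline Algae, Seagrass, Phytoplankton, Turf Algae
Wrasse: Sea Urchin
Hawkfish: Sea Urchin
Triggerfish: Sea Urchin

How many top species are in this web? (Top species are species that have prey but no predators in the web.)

Top species (has prey, but nothing eats it): Hawkfish, Triggerfish, Wrasse.
Count: 3.

3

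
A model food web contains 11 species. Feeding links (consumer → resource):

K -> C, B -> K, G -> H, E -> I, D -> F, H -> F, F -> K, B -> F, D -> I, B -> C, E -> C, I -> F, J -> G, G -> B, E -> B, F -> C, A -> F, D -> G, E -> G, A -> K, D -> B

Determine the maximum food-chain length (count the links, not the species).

One longest chain: C → K → F → B → G → E.
It has 6 species and 5 links.

5 links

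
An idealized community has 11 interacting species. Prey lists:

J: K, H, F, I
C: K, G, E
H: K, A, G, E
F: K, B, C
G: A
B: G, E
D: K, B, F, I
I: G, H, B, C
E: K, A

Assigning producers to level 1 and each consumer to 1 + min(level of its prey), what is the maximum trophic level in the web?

Producers (level 1): K, A.
Following each consumer down to its lowest-level prey: A → G → I (levels 1 through 3).
All prey of I (G 2, H 2, C 2, B 3) are at level 2 or above, so I is at level 1 + 2 = 3.
Every consumer has at least one prey at level 2 or below, so none exceeds level 3.

3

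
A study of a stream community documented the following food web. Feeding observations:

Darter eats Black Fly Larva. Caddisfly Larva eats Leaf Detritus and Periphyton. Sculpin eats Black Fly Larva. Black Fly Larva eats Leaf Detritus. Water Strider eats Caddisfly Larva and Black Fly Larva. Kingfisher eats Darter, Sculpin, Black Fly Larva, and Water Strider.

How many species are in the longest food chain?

4 species

One longest chain: Leaf Detritus → Black Fly Larva → Sculpin → Kingfisher.
It has 4 species and 3 links.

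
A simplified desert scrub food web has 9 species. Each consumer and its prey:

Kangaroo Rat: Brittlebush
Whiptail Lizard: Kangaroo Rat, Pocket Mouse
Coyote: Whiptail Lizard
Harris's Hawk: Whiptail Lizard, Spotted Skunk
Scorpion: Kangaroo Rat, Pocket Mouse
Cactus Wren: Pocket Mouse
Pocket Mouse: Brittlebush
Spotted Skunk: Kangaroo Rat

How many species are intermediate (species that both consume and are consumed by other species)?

Intermediate species (has both prey and predators): Kangaroo Rat, Pocket Mouse, Whiptail Lizard, Spotted Skunk.
Count: 4.

4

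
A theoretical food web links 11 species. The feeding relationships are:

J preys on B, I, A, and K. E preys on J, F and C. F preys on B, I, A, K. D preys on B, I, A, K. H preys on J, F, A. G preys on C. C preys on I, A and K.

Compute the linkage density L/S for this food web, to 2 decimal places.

There are L = 22 links among S = 11 species.
L/S = 22/11 = 2.0000 ≈ 2.00.

L/S = 2.00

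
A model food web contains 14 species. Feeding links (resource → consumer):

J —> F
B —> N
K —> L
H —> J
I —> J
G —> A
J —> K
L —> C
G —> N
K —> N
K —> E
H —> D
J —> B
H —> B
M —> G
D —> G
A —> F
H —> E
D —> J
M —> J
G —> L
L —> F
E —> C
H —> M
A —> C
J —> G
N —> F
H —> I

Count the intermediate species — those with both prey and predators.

11

Intermediate species (has both prey and predators): M, D, I, J, K, B, G, L, A, N, E.
Count: 11.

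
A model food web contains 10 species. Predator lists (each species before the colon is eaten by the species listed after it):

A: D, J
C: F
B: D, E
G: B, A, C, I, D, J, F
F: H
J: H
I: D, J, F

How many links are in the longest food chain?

One longest chain: G → C → F → H.
It has 4 species and 3 links.

3 links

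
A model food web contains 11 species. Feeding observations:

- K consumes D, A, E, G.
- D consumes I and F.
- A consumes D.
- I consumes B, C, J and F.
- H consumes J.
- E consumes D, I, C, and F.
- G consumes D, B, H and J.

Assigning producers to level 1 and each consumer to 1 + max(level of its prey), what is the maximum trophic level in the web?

Producers (level 1): B, C, J, F.
B → I → D → G → K gives K level 5.
No species has a prey at level 5, so no species reaches level 6.

5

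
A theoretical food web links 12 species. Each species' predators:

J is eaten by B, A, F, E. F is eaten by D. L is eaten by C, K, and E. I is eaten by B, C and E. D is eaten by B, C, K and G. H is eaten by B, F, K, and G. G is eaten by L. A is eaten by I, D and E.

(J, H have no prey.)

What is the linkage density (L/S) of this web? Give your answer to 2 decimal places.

There are L = 23 links among S = 12 species.
L/S = 23/12 = 1.9167 ≈ 1.92.

L/S = 1.92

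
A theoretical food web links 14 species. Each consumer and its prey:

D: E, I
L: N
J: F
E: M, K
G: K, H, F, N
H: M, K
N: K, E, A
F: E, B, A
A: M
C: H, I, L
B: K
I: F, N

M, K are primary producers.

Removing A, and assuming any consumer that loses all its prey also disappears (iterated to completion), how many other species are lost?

Remove A.
Every predator of it retains at least one other prey: F still has E, B; N still has K, E.
No consumer loses all prey, so no secondary extinctions occur.

0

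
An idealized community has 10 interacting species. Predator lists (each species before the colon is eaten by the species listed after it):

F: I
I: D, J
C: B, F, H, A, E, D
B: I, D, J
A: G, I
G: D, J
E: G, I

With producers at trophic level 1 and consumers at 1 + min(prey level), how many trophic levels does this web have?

Producers (level 1): C.
Following each consumer down to its lowest-level prey: C → B → I (levels 1 through 3).
All prey of I (B 2, F 2, A 2, E 2) are at level 2 or above, so I is at level 1 + 2 = 3.
Every consumer has at least one prey at level 2 or below, so none exceeds level 3.

3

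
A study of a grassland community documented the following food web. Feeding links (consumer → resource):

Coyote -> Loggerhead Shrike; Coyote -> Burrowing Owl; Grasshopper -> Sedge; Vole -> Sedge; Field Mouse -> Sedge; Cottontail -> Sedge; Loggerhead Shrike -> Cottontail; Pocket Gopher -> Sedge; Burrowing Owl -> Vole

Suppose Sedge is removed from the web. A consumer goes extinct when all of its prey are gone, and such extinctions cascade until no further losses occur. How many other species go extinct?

8

Remove Sedge.
Round 1: Vole (all prey gone), Field Mouse (all prey gone), Grasshopper (all prey gone), Pocket Gopher (all prey gone), Cottontail (all prey gone) → extinct.
Round 2: Loggerhead Shrike (all prey gone), Burrowing Owl (all prey gone) → extinct.
Round 3: Coyote (all prey gone) → extinct.
No further losses. Total secondary extinctions: 8.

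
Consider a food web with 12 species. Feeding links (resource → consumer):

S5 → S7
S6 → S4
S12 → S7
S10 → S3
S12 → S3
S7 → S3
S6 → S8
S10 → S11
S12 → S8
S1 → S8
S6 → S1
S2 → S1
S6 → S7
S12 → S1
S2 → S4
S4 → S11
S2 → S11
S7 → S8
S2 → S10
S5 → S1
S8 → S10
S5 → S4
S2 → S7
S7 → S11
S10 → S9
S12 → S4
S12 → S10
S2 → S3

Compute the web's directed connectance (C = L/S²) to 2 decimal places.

C = 0.19

The web has S = 12 species and L = 28 feeding links.
C = L / S² = 28 / 144 = 0.1944 ≈ 0.19.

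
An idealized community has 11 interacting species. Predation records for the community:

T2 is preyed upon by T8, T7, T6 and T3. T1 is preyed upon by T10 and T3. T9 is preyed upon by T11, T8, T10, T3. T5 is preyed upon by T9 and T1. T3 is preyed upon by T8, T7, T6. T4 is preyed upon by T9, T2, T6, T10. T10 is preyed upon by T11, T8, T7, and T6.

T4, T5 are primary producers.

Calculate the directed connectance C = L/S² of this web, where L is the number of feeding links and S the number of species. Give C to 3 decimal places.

The web has S = 11 species and L = 23 feeding links.
C = L / S² = 23 / 121 = 0.1901 ≈ 0.190.

C = 0.190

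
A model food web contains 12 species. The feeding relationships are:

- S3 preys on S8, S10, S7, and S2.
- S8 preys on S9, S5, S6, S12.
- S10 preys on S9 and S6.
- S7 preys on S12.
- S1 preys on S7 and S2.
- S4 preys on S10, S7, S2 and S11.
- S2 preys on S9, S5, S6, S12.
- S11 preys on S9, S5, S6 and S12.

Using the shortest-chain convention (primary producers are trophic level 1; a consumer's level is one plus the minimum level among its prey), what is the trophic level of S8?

S6 is a producer → level 1.
S8 eats S6 → level 2.

Trophic level 2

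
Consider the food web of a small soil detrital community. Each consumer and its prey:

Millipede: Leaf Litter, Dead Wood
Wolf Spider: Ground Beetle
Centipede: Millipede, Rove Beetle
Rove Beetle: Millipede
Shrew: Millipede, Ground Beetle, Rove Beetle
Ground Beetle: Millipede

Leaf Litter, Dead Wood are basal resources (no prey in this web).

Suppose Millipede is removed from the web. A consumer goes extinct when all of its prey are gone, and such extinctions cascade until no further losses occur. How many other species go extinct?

5

Remove Millipede.
Round 1: Ground Beetle (all prey gone), Rove Beetle (all prey gone) → extinct.
Round 2: Centipede (all prey gone), Wolf Spider (all prey gone), Shrew (all prey gone) → extinct.
No further losses. Total secondary extinctions: 5.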